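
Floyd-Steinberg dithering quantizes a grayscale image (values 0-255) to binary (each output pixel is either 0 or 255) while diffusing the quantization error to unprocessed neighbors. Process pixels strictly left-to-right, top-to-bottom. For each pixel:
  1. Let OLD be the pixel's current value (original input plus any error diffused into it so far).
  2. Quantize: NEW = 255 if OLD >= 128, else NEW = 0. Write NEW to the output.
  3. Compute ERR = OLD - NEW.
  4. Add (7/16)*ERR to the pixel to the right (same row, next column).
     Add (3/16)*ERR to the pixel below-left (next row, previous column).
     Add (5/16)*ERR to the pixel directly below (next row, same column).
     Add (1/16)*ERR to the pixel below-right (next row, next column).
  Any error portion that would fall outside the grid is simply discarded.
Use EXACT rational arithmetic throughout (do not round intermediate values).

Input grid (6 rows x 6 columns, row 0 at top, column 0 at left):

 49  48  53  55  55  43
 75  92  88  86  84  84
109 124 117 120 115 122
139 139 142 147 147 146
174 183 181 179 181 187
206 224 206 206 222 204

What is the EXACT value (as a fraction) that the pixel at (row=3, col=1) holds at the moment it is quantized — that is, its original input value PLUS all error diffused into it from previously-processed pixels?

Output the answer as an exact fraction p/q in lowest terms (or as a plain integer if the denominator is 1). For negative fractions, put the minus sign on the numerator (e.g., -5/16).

Answer: 13767204317/134217728

Derivation:
(0,0): OLD=49 → NEW=0, ERR=49
(0,1): OLD=1111/16 → NEW=0, ERR=1111/16
(0,2): OLD=21345/256 → NEW=0, ERR=21345/256
(0,3): OLD=374695/4096 → NEW=0, ERR=374695/4096
(0,4): OLD=6227345/65536 → NEW=0, ERR=6227345/65536
(0,5): OLD=88680183/1048576 → NEW=0, ERR=88680183/1048576
(1,0): OLD=26453/256 → NEW=0, ERR=26453/256
(1,1): OLD=363731/2048 → NEW=255, ERR=-158509/2048
(1,2): OLD=6664143/65536 → NEW=0, ERR=6664143/65536
(1,3): OLD=47737123/262144 → NEW=255, ERR=-19109597/262144
(1,4): OLD=1734367497/16777216 → NEW=0, ERR=1734367497/16777216
(1,5): OLD=43377765743/268435456 → NEW=255, ERR=-25073275537/268435456
(2,0): OLD=4154305/32768 → NEW=0, ERR=4154305/32768
(2,1): OLD=189586651/1048576 → NEW=255, ERR=-77800229/1048576
(2,2): OLD=1640992337/16777216 → NEW=0, ERR=1640992337/16777216
(2,3): OLD=22246626569/134217728 → NEW=255, ERR=-11978894071/134217728
(2,4): OLD=370178067867/4294967296 → NEW=0, ERR=370178067867/4294967296
(2,5): OLD=9413158673133/68719476736 → NEW=255, ERR=-8110307894547/68719476736
(3,0): OLD=2763321137/16777216 → NEW=255, ERR=-1514868943/16777216
(3,1): OLD=13767204317/134217728 → NEW=0, ERR=13767204317/134217728
Target (3,1): original=139, with diffused error = 13767204317/134217728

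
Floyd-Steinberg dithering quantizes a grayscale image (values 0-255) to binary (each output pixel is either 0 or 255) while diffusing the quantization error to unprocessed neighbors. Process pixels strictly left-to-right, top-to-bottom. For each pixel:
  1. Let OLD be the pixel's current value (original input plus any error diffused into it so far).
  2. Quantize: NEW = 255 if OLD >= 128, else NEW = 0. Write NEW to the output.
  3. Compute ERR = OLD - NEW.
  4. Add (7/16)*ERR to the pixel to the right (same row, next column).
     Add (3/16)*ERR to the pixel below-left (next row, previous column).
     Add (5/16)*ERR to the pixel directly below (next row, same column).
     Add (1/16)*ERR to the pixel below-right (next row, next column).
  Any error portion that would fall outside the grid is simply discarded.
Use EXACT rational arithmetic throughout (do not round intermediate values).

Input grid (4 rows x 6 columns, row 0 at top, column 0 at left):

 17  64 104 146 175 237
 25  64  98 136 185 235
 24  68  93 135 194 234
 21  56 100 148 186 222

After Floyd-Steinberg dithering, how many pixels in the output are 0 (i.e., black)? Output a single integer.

Answer: 12

Derivation:
(0,0): OLD=17 → NEW=0, ERR=17
(0,1): OLD=1143/16 → NEW=0, ERR=1143/16
(0,2): OLD=34625/256 → NEW=255, ERR=-30655/256
(0,3): OLD=383431/4096 → NEW=0, ERR=383431/4096
(0,4): OLD=14152817/65536 → NEW=255, ERR=-2558863/65536
(0,5): OLD=230600471/1048576 → NEW=255, ERR=-36786409/1048576
(1,0): OLD=11189/256 → NEW=0, ERR=11189/256
(1,1): OLD=172147/2048 → NEW=0, ERR=172147/2048
(1,2): OLD=7823087/65536 → NEW=0, ERR=7823087/65536
(1,3): OLD=53129539/262144 → NEW=255, ERR=-13717181/262144
(1,4): OLD=2502793961/16777216 → NEW=255, ERR=-1775396119/16777216
(1,5): OLD=47056577679/268435456 → NEW=255, ERR=-21394463601/268435456
(2,0): OLD=1750433/32768 → NEW=0, ERR=1750433/32768
(2,1): OLD=149686395/1048576 → NEW=255, ERR=-117700485/1048576
(2,2): OLD=1285757745/16777216 → NEW=0, ERR=1285757745/16777216
(2,3): OLD=18763057385/134217728 → NEW=255, ERR=-15462463255/134217728
(2,4): OLD=396487696187/4294967296 → NEW=0, ERR=396487696187/4294967296
(2,5): OLD=16689712934989/68719476736 → NEW=255, ERR=-833753632691/68719476736
(3,0): OLD=279289361/16777216 → NEW=0, ERR=279289361/16777216
(3,1): OLD=6162433597/134217728 → NEW=0, ERR=6162433597/134217728
(3,2): OLD=123931328967/1073741824 → NEW=0, ERR=123931328967/1073741824
(3,3): OLD=12685182718485/68719476736 → NEW=255, ERR=-4838283849195/68719476736
(3,4): OLD=95971074716149/549755813888 → NEW=255, ERR=-44216657825291/549755813888
(3,5): OLD=1660616325957435/8796093022208 → NEW=255, ERR=-582387394705605/8796093022208
Output grid:
  Row 0: ..#.##  (3 black, running=3)
  Row 1: ...###  (3 black, running=6)
  Row 2: .#.#.#  (3 black, running=9)
  Row 3: ...###  (3 black, running=12)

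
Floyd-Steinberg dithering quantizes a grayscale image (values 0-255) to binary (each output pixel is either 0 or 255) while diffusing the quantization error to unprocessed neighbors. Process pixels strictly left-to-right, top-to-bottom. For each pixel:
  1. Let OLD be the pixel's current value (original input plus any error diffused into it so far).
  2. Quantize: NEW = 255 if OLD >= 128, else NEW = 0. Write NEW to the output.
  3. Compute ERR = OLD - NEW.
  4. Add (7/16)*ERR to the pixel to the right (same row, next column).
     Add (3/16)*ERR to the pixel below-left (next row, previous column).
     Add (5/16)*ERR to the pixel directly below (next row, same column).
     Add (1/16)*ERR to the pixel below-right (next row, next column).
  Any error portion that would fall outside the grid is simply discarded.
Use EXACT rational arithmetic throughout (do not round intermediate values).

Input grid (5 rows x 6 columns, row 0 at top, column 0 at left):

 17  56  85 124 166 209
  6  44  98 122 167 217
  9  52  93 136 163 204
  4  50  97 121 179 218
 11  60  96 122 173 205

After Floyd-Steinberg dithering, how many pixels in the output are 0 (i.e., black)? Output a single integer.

(0,0): OLD=17 → NEW=0, ERR=17
(0,1): OLD=1015/16 → NEW=0, ERR=1015/16
(0,2): OLD=28865/256 → NEW=0, ERR=28865/256
(0,3): OLD=709959/4096 → NEW=255, ERR=-334521/4096
(0,4): OLD=8537329/65536 → NEW=255, ERR=-8174351/65536
(0,5): OLD=161931927/1048576 → NEW=255, ERR=-105454953/1048576
(1,0): OLD=5941/256 → NEW=0, ERR=5941/256
(1,1): OLD=196979/2048 → NEW=0, ERR=196979/2048
(1,2): OLD=10745711/65536 → NEW=255, ERR=-5965969/65536
(1,3): OLD=10567299/262144 → NEW=0, ERR=10567299/262144
(1,4): OLD=2041729129/16777216 → NEW=0, ERR=2041729129/16777216
(1,5): OLD=62013567759/268435456 → NEW=255, ERR=-6437473521/268435456
(2,0): OLD=1123489/32768 → NEW=0, ERR=1123489/32768
(2,1): OLD=85394427/1048576 → NEW=0, ERR=85394427/1048576
(2,2): OLD=1908425393/16777216 → NEW=0, ERR=1908425393/16777216
(2,3): OLD=28922817385/134217728 → NEW=255, ERR=-5302703255/134217728
(2,4): OLD=780688647611/4294967296 → NEW=255, ERR=-314528012869/4294967296
(2,5): OLD=11824761939405/68719476736 → NEW=255, ERR=-5698704628275/68719476736
(3,0): OLD=503050385/16777216 → NEW=0, ERR=503050385/16777216
(3,1): OLD=15037591101/134217728 → NEW=0, ERR=15037591101/134217728
(3,2): OLD=192464222087/1073741824 → NEW=255, ERR=-81339943033/1073741824
(3,3): OLD=4734078621333/68719476736 → NEW=0, ERR=4734078621333/68719476736
(3,4): OLD=92488896370165/549755813888 → NEW=255, ERR=-47698836171275/549755813888
(3,5): OLD=1315448654864187/8796093022208 → NEW=255, ERR=-927555065798853/8796093022208
(4,0): OLD=88857108831/2147483648 → NEW=0, ERR=88857108831/2147483648
(4,1): OLD=3462942143059/34359738368 → NEW=0, ERR=3462942143059/34359738368
(4,2): OLD=149907007006473/1099511627776 → NEW=255, ERR=-130468458076407/1099511627776
(4,3): OLD=1242208661897101/17592186044416 → NEW=0, ERR=1242208661897101/17592186044416
(4,4): OLD=45405411549087325/281474976710656 → NEW=255, ERR=-26370707512129955/281474976710656
(4,5): OLD=565812356378532715/4503599627370496 → NEW=0, ERR=565812356378532715/4503599627370496
Output grid:
  Row 0: ...###  (3 black, running=3)
  Row 1: ..#..#  (4 black, running=7)
  Row 2: ...###  (3 black, running=10)
  Row 3: ..#.##  (3 black, running=13)
  Row 4: ..#.#.  (4 black, running=17)

Answer: 17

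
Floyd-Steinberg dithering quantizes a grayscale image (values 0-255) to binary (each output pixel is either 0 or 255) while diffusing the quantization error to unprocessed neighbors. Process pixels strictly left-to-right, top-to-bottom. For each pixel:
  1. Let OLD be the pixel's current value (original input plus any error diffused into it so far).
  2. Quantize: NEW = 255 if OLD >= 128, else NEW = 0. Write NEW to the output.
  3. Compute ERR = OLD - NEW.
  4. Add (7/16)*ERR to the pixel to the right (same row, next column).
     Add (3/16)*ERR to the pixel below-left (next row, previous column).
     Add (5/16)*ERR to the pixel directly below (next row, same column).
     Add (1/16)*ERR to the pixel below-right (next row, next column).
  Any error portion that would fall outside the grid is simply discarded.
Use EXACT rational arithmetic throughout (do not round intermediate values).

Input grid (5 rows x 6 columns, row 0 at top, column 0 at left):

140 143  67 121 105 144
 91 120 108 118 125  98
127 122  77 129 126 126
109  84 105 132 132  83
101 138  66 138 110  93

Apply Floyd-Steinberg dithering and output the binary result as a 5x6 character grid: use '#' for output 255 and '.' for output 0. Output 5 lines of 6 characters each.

(0,0): OLD=140 → NEW=255, ERR=-115
(0,1): OLD=1483/16 → NEW=0, ERR=1483/16
(0,2): OLD=27533/256 → NEW=0, ERR=27533/256
(0,3): OLD=688347/4096 → NEW=255, ERR=-356133/4096
(0,4): OLD=4388349/65536 → NEW=0, ERR=4388349/65536
(0,5): OLD=181713387/1048576 → NEW=255, ERR=-85673493/1048576
(1,0): OLD=18545/256 → NEW=0, ERR=18545/256
(1,1): OLD=396567/2048 → NEW=255, ERR=-125673/2048
(1,2): OLD=6832355/65536 → NEW=0, ERR=6832355/65536
(1,3): OLD=40820327/262144 → NEW=255, ERR=-26026393/262144
(1,4): OLD=1371290389/16777216 → NEW=0, ERR=1371290389/16777216
(1,5): OLD=30175245315/268435456 → NEW=0, ERR=30175245315/268435456
(2,0): OLD=4526317/32768 → NEW=255, ERR=-3829523/32768
(2,1): OLD=79449855/1048576 → NEW=0, ERR=79449855/1048576
(2,2): OLD=2017921725/16777216 → NEW=0, ERR=2017921725/16777216
(2,3): OLD=23144067093/134217728 → NEW=255, ERR=-11081453547/134217728
(2,4): OLD=559603470271/4294967296 → NEW=255, ERR=-535613190209/4294967296
(2,5): OLD=7674431702057/68719476736 → NEW=0, ERR=7674431702057/68719476736
(3,0): OLD=1454342429/16777216 → NEW=0, ERR=1454342429/16777216
(3,1): OLD=21589006553/134217728 → NEW=255, ERR=-12636514087/134217728
(3,2): OLD=97336137115/1073741824 → NEW=0, ERR=97336137115/1073741824
(3,3): OLD=8933098591825/68719476736 → NEW=255, ERR=-8590367975855/68719476736
(3,4): OLD=29751747354417/549755813888 → NEW=0, ERR=29751747354417/549755813888
(3,5): OLD=1176756732059711/8796093022208 → NEW=255, ERR=-1066246988603329/8796093022208
(4,0): OLD=237160003347/2147483648 → NEW=0, ERR=237160003347/2147483648
(4,1): OLD=6161015444855/34359738368 → NEW=255, ERR=-2600717838985/34359738368
(4,2): OLD=35064282424117/1099511627776 → NEW=0, ERR=35064282424117/1099511627776
(4,3): OLD=2264124901562089/17592186044416 → NEW=255, ERR=-2221882539763991/17592186044416
(4,4): OLD=11572733103092089/281474976710656 → NEW=0, ERR=11572733103092089/281474976710656
(4,5): OLD=344477273536029615/4503599627370496 → NEW=0, ERR=344477273536029615/4503599627370496
Row 0: #..#.#
Row 1: .#.#..
Row 2: #..##.
Row 3: .#.#.#
Row 4: .#.#..

Answer: #..#.#
.#.#..
#..##.
.#.#.#
.#.#..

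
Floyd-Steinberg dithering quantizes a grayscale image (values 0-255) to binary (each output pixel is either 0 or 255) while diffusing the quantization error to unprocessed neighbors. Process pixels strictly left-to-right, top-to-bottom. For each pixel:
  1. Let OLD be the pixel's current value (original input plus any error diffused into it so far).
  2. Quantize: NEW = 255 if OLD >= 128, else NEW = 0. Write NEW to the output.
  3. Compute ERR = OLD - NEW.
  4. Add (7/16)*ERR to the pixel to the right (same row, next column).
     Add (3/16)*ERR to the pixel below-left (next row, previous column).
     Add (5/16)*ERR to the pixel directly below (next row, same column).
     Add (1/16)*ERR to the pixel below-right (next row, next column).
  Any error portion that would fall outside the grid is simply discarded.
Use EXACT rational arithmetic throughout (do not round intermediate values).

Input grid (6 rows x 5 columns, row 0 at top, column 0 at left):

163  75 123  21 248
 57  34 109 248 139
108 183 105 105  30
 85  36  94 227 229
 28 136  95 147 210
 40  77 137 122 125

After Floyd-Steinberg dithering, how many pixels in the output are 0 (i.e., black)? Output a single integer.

Answer: 16

Derivation:
(0,0): OLD=163 → NEW=255, ERR=-92
(0,1): OLD=139/4 → NEW=0, ERR=139/4
(0,2): OLD=8845/64 → NEW=255, ERR=-7475/64
(0,3): OLD=-30821/1024 → NEW=0, ERR=-30821/1024
(0,4): OLD=3847485/16384 → NEW=255, ERR=-330435/16384
(1,0): OLD=2225/64 → NEW=0, ERR=2225/64
(1,1): OLD=16599/512 → NEW=0, ERR=16599/512
(1,2): OLD=1363363/16384 → NEW=0, ERR=1363363/16384
(1,3): OLD=17296167/65536 → NEW=255, ERR=584487/65536
(1,4): OLD=141262229/1048576 → NEW=255, ERR=-126124651/1048576
(2,0): OLD=1023533/8192 → NEW=0, ERR=1023533/8192
(2,1): OLD=69617343/262144 → NEW=255, ERR=2770623/262144
(2,2): OLD=584377853/4194304 → NEW=255, ERR=-485169667/4194304
(2,3): OLD=2672804007/67108864 → NEW=0, ERR=2672804007/67108864
(2,4): OLD=11160509137/1073741824 → NEW=0, ERR=11160509137/1073741824
(3,0): OLD=528592989/4194304 → NEW=0, ERR=528592989/4194304
(3,1): OLD=2703129881/33554432 → NEW=0, ERR=2703129881/33554432
(3,2): OLD=108689667939/1073741824 → NEW=0, ERR=108689667939/1073741824
(3,3): OLD=597970049195/2147483648 → NEW=255, ERR=50361718955/2147483648
(3,4): OLD=8418046938551/34359738368 → NEW=255, ERR=-343686345289/34359738368
(4,0): OLD=44285494739/536870912 → NEW=0, ERR=44285494739/536870912
(4,1): OLD=3850348725331/17179869184 → NEW=255, ERR=-530517916589/17179869184
(4,2): OLD=33687632932669/274877906944 → NEW=0, ERR=33687632932669/274877906944
(4,3): OLD=934133850497619/4398046511104 → NEW=255, ERR=-187368009833901/4398046511104
(4,4): OLD=13349041747907013/70368744177664 → NEW=255, ERR=-4594988017397307/70368744177664
(5,0): OLD=16489241686233/274877906944 → NEW=0, ERR=16489241686233/274877906944
(5,1): OLD=267684955967947/2199023255552 → NEW=0, ERR=267684955967947/2199023255552
(5,2): OLD=15385201354356259/70368744177664 → NEW=255, ERR=-2558828410948061/70368744177664
(5,3): OLD=24824404737505741/281474976710656 → NEW=0, ERR=24824404737505741/281474976710656
(5,4): OLD=632829473606536383/4503599627370496 → NEW=255, ERR=-515588431372940097/4503599627370496
Output grid:
  Row 0: #.#.#  (2 black, running=2)
  Row 1: ...##  (3 black, running=5)
  Row 2: .##..  (3 black, running=8)
  Row 3: ...##  (3 black, running=11)
  Row 4: .#.##  (2 black, running=13)
  Row 5: ..#.#  (3 black, running=16)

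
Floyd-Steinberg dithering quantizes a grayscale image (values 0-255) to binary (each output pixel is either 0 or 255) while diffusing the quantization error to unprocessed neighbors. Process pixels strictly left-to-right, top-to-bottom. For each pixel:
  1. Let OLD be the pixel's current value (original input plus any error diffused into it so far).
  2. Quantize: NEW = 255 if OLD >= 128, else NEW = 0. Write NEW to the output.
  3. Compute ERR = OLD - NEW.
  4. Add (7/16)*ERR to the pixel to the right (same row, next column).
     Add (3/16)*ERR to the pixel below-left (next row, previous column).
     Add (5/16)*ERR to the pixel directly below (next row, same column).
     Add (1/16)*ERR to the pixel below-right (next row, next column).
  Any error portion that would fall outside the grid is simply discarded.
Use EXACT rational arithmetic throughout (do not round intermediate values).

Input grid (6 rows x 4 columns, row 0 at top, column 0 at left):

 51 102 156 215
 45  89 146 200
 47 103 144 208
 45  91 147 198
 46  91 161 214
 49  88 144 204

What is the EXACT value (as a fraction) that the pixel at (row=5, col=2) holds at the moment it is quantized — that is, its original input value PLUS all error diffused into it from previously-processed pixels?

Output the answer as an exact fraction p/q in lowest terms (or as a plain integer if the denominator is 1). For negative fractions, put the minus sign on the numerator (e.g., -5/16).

Answer: 739035832290333/8796093022208

Derivation:
(0,0): OLD=51 → NEW=0, ERR=51
(0,1): OLD=1989/16 → NEW=0, ERR=1989/16
(0,2): OLD=53859/256 → NEW=255, ERR=-11421/256
(0,3): OLD=800693/4096 → NEW=255, ERR=-243787/4096
(1,0): OLD=21567/256 → NEW=0, ERR=21567/256
(1,1): OLD=326713/2048 → NEW=255, ERR=-195527/2048
(1,2): OLD=5695021/65536 → NEW=0, ERR=5695021/65536
(1,3): OLD=227153611/1048576 → NEW=255, ERR=-40233269/1048576
(2,0): OLD=1816195/32768 → NEW=0, ERR=1816195/32768
(2,1): OLD=124751953/1048576 → NEW=0, ERR=124751953/1048576
(2,2): OLD=440496853/2097152 → NEW=255, ERR=-94276907/2097152
(2,3): OLD=6099291489/33554432 → NEW=255, ERR=-2457088671/33554432
(3,0): OLD=1419821779/16777216 → NEW=0, ERR=1419821779/16777216
(3,1): OLD=43013781261/268435456 → NEW=255, ERR=-25437260019/268435456
(3,2): OLD=365928523763/4294967296 → NEW=0, ERR=365928523763/4294967296
(3,3): OLD=14402340205093/68719476736 → NEW=255, ERR=-3121126362587/68719476736
(4,0): OLD=234842457879/4294967296 → NEW=0, ERR=234842457879/4294967296
(4,1): OLD=3661824366661/34359738368 → NEW=0, ERR=3661824366661/34359738368
(4,2): OLD=241685877453605/1099511627776 → NEW=255, ERR=-38689587629275/1099511627776
(4,3): OLD=3337888293176467/17592186044416 → NEW=255, ERR=-1148119148149613/17592186044416
(5,0): OLD=47317206295655/549755813888 → NEW=0, ERR=47317206295655/549755813888
(5,1): OLD=2740496065042737/17592186044416 → NEW=255, ERR=-1745511376283343/17592186044416
(5,2): OLD=739035832290333/8796093022208 → NEW=0, ERR=739035832290333/8796093022208
Target (5,2): original=144, with diffused error = 739035832290333/8796093022208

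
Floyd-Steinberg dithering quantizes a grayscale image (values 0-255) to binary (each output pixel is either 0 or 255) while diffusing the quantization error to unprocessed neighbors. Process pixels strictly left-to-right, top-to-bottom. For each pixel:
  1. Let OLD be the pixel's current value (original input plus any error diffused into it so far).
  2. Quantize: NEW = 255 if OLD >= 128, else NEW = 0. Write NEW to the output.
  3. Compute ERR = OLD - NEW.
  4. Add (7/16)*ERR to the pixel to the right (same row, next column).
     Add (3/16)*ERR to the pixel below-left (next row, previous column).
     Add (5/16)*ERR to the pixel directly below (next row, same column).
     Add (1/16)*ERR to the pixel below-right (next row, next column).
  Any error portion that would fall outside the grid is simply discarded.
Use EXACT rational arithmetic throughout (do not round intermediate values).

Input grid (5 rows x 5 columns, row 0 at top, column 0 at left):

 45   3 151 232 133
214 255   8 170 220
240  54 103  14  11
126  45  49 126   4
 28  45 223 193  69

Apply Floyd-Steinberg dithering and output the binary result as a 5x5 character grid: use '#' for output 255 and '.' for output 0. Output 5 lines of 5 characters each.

(0,0): OLD=45 → NEW=0, ERR=45
(0,1): OLD=363/16 → NEW=0, ERR=363/16
(0,2): OLD=41197/256 → NEW=255, ERR=-24083/256
(0,3): OLD=781691/4096 → NEW=255, ERR=-262789/4096
(0,4): OLD=6876765/65536 → NEW=0, ERR=6876765/65536
(1,0): OLD=59473/256 → NEW=255, ERR=-5807/256
(1,1): OLD=486071/2048 → NEW=255, ERR=-36169/2048
(1,2): OLD=-2604157/65536 → NEW=0, ERR=-2604157/65536
(1,3): OLD=38367687/262144 → NEW=255, ERR=-28479033/262144
(1,4): OLD=844110453/4194304 → NEW=255, ERR=-225437067/4194304
(2,0): OLD=7523533/32768 → NEW=255, ERR=-832307/32768
(2,1): OLD=29884703/1048576 → NEW=0, ERR=29884703/1048576
(2,2): OLD=1368646685/16777216 → NEW=0, ERR=1368646685/16777216
(2,3): OLD=853423623/268435456 → NEW=0, ERR=853423623/268435456
(2,4): OLD=-48083785615/4294967296 → NEW=0, ERR=-48083785615/4294967296
(3,0): OLD=2070414205/16777216 → NEW=0, ERR=2070414205/16777216
(3,1): OLD=16321535033/134217728 → NEW=0, ERR=16321535033/134217728
(3,2): OLD=558657377603/4294967296 → NEW=255, ERR=-536559282877/4294967296
(3,3): OLD=647141896619/8589934592 → NEW=0, ERR=647141896619/8589934592
(3,4): OLD=4626220790007/137438953472 → NEW=0, ERR=4626220790007/137438953472
(4,0): OLD=191910715443/2147483648 → NEW=0, ERR=191910715443/2147483648
(4,1): OLD=7310920262451/68719476736 → NEW=0, ERR=7310920262451/68719476736
(4,2): OLD=277330823656797/1099511627776 → NEW=255, ERR=-3044641426083/1099511627776
(4,3): OLD=3761820352969523/17592186044416 → NEW=255, ERR=-724187088356557/17592186044416
(4,4): OLD=18638591684419557/281474976710656 → NEW=0, ERR=18638591684419557/281474976710656
Row 0: ..##.
Row 1: ##.##
Row 2: #....
Row 3: ..#..
Row 4: ..##.

Answer: ..##.
##.##
#....
..#..
..##.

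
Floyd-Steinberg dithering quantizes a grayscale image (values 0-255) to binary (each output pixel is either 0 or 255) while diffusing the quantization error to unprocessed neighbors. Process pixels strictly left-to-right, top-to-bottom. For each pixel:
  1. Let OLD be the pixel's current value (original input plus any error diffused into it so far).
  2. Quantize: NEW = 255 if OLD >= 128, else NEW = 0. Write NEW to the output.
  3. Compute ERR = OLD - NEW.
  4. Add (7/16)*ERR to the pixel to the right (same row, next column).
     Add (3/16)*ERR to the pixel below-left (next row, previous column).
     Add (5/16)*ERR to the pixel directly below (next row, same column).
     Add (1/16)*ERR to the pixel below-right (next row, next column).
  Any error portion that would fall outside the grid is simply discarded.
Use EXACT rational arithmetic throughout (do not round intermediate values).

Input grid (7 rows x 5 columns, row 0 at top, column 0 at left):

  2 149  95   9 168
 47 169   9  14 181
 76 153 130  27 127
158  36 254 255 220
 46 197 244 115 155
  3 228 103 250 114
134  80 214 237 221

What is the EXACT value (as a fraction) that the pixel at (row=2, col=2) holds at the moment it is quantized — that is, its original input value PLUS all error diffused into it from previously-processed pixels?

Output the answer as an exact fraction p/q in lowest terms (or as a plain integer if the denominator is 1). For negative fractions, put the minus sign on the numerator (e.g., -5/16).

(0,0): OLD=2 → NEW=0, ERR=2
(0,1): OLD=1199/8 → NEW=255, ERR=-841/8
(0,2): OLD=6273/128 → NEW=0, ERR=6273/128
(0,3): OLD=62343/2048 → NEW=0, ERR=62343/2048
(0,4): OLD=5941425/32768 → NEW=255, ERR=-2414415/32768
(1,0): OLD=3573/128 → NEW=0, ERR=3573/128
(1,1): OLD=161459/1024 → NEW=255, ERR=-99661/1024
(1,2): OLD=-626769/32768 → NEW=0, ERR=-626769/32768
(1,3): OLD=575683/131072 → NEW=0, ERR=575683/131072
(1,4): OLD=339315945/2097152 → NEW=255, ERR=-195457815/2097152
(2,0): OLD=1089121/16384 → NEW=0, ERR=1089121/16384
(2,1): OLD=78552379/524288 → NEW=255, ERR=-55141061/524288
(2,2): OLD=610271857/8388608 → NEW=0, ERR=610271857/8388608
Target (2,2): original=130, with diffused error = 610271857/8388608

Answer: 610271857/8388608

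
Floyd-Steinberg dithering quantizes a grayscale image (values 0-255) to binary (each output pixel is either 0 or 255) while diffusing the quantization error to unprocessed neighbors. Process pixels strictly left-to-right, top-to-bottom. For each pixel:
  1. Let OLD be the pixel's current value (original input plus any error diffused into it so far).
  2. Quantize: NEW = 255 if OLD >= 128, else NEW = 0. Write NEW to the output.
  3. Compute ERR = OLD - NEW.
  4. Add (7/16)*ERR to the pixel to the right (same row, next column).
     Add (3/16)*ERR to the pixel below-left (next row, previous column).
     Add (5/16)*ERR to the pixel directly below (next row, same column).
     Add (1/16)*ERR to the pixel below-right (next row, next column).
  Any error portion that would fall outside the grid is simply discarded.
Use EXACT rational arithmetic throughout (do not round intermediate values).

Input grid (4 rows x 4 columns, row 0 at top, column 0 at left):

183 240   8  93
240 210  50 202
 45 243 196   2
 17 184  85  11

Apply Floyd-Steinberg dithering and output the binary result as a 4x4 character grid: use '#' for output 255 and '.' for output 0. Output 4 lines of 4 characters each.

(0,0): OLD=183 → NEW=255, ERR=-72
(0,1): OLD=417/2 → NEW=255, ERR=-93/2
(0,2): OLD=-395/32 → NEW=0, ERR=-395/32
(0,3): OLD=44851/512 → NEW=0, ERR=44851/512
(1,0): OLD=6681/32 → NEW=255, ERR=-1479/32
(1,1): OLD=43119/256 → NEW=255, ERR=-22161/256
(1,2): OLD=178491/8192 → NEW=0, ERR=178491/8192
(1,3): OLD=31212941/131072 → NEW=255, ERR=-2210419/131072
(2,0): OLD=58677/4096 → NEW=0, ERR=58677/4096
(2,1): OLD=29283063/131072 → NEW=255, ERR=-4140297/131072
(2,2): OLD=47295163/262144 → NEW=255, ERR=-19551557/262144
(2,3): OLD=-144864769/4194304 → NEW=0, ERR=-144864769/4194304
(3,0): OLD=32619013/2097152 → NEW=0, ERR=32619013/2097152
(3,1): OLD=5631930075/33554432 → NEW=255, ERR=-2924450085/33554432
(3,2): OLD=8113209957/536870912 → NEW=0, ERR=8113209957/536870912
(3,3): OLD=18526709315/8589934592 → NEW=0, ERR=18526709315/8589934592
Row 0: ##..
Row 1: ##.#
Row 2: .##.
Row 3: .#..

Answer: ##..
##.#
.##.
.#..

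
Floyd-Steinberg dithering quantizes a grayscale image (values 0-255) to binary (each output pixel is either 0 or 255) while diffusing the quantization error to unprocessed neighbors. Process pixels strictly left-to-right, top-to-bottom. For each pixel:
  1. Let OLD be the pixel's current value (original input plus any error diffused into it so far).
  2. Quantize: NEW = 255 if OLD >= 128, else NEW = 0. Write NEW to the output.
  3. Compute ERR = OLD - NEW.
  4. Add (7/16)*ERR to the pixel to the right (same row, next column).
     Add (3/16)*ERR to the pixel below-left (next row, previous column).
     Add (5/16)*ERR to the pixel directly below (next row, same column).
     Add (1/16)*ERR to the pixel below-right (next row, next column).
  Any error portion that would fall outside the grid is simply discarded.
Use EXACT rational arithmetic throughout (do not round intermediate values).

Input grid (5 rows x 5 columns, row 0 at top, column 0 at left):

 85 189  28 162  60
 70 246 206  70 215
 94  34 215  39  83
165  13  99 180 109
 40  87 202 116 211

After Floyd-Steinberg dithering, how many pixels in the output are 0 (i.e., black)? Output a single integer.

Answer: 13

Derivation:
(0,0): OLD=85 → NEW=0, ERR=85
(0,1): OLD=3619/16 → NEW=255, ERR=-461/16
(0,2): OLD=3941/256 → NEW=0, ERR=3941/256
(0,3): OLD=691139/4096 → NEW=255, ERR=-353341/4096
(0,4): OLD=1458773/65536 → NEW=0, ERR=1458773/65536
(1,0): OLD=23337/256 → NEW=0, ERR=23337/256
(1,1): OLD=583839/2048 → NEW=255, ERR=61599/2048
(1,2): OLD=13500043/65536 → NEW=255, ERR=-3211637/65536
(1,3): OLD=7009199/262144 → NEW=0, ERR=7009199/262144
(1,4): OLD=957401389/4194304 → NEW=255, ERR=-112146131/4194304
(2,0): OLD=4198469/32768 → NEW=255, ERR=-4157371/32768
(2,1): OLD=-16356409/1048576 → NEW=0, ERR=-16356409/1048576
(2,2): OLD=3351324693/16777216 → NEW=255, ERR=-926865387/16777216
(2,3): OLD=4055936111/268435456 → NEW=0, ERR=4055936111/268435456
(2,4): OLD=356164496201/4294967296 → NEW=0, ERR=356164496201/4294967296
(3,0): OLD=2053992053/16777216 → NEW=0, ERR=2053992053/16777216
(3,1): OLD=5824961233/134217728 → NEW=0, ERR=5824961233/134217728
(3,2): OLD=440582556235/4294967296 → NEW=0, ERR=440582556235/4294967296
(3,3): OLD=2076159318067/8589934592 → NEW=255, ERR=-114274002893/8589934592
(3,4): OLD=17872362825759/137438953472 → NEW=255, ERR=-17174570309601/137438953472
(4,0): OLD=185533911739/2147483648 → NEW=0, ERR=185533911739/2147483648
(4,1): OLD=11355632671931/68719476736 → NEW=255, ERR=-6167833895749/68719476736
(4,2): OLD=214412920121173/1099511627776 → NEW=255, ERR=-65962544961707/1099511627776
(4,3): OLD=1206419851534523/17592186044416 → NEW=0, ERR=1206419851534523/17592186044416
(4,4): OLD=56610400890620573/281474976710656 → NEW=255, ERR=-15165718170596707/281474976710656
Output grid:
  Row 0: .#.#.  (3 black, running=3)
  Row 1: .##.#  (2 black, running=5)
  Row 2: #.#..  (3 black, running=8)
  Row 3: ...##  (3 black, running=11)
  Row 4: .##.#  (2 black, running=13)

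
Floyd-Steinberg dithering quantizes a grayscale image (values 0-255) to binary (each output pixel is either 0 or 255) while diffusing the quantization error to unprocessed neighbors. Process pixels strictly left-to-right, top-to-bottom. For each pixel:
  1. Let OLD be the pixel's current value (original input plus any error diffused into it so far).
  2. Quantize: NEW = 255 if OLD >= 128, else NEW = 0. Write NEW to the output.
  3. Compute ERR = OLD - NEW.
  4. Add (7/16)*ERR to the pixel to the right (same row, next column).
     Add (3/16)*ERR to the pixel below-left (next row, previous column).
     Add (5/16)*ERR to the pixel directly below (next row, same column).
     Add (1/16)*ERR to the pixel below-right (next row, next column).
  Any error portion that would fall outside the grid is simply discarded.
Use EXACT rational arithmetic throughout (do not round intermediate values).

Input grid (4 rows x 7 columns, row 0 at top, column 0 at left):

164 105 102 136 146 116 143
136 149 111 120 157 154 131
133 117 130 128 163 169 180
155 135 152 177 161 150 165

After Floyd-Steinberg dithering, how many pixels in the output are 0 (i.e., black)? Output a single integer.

(0,0): OLD=164 → NEW=255, ERR=-91
(0,1): OLD=1043/16 → NEW=0, ERR=1043/16
(0,2): OLD=33413/256 → NEW=255, ERR=-31867/256
(0,3): OLD=333987/4096 → NEW=0, ERR=333987/4096
(0,4): OLD=11906165/65536 → NEW=255, ERR=-4805515/65536
(0,5): OLD=87996211/1048576 → NEW=0, ERR=87996211/1048576
(0,6): OLD=3015115365/16777216 → NEW=255, ERR=-1263074715/16777216
(1,0): OLD=30665/256 → NEW=0, ERR=30665/256
(1,1): OLD=394751/2048 → NEW=255, ERR=-127489/2048
(1,2): OLD=4209259/65536 → NEW=0, ERR=4209259/65536
(1,3): OLD=39859599/262144 → NEW=255, ERR=-26987121/262144
(1,4): OLD=1843431629/16777216 → NEW=0, ERR=1843431629/16777216
(1,5): OLD=28131671261/134217728 → NEW=255, ERR=-6093849379/134217728
(1,6): OLD=199403938643/2147483648 → NEW=0, ERR=199403938643/2147483648
(2,0): OLD=5202277/32768 → NEW=255, ERR=-3153563/32768
(2,1): OLD=78613287/1048576 → NEW=0, ERR=78613287/1048576
(2,2): OLD=2678951989/16777216 → NEW=255, ERR=-1599238091/16777216
(2,3): OLD=10568529101/134217728 → NEW=0, ERR=10568529101/134217728
(2,4): OLD=232828924701/1073741824 → NEW=255, ERR=-40975240419/1073741824
(2,5): OLD=5579805532447/34359738368 → NEW=255, ERR=-3181927751393/34359738368
(2,6): OLD=91074841890505/549755813888 → NEW=255, ERR=-49112890650935/549755813888
(3,0): OLD=2331738261/16777216 → NEW=255, ERR=-1946451819/16777216
(3,1): OLD=11245174129/134217728 → NEW=0, ERR=11245174129/134217728
(3,2): OLD=191466148899/1073741824 → NEW=255, ERR=-82338016221/1073741824
(3,3): OLD=665483734245/4294967296 → NEW=255, ERR=-429732926235/4294967296
(3,4): OLD=51049363895445/549755813888 → NEW=0, ERR=51049363895445/549755813888
(3,5): OLD=626943642720271/4398046511104 → NEW=255, ERR=-494558217611249/4398046511104
(3,6): OLD=5777132887820113/70368744177664 → NEW=0, ERR=5777132887820113/70368744177664
Output grid:
  Row 0: #.#.#.#  (3 black, running=3)
  Row 1: .#.#.#.  (4 black, running=7)
  Row 2: #.#.###  (2 black, running=9)
  Row 3: #.##.#.  (3 black, running=12)

Answer: 12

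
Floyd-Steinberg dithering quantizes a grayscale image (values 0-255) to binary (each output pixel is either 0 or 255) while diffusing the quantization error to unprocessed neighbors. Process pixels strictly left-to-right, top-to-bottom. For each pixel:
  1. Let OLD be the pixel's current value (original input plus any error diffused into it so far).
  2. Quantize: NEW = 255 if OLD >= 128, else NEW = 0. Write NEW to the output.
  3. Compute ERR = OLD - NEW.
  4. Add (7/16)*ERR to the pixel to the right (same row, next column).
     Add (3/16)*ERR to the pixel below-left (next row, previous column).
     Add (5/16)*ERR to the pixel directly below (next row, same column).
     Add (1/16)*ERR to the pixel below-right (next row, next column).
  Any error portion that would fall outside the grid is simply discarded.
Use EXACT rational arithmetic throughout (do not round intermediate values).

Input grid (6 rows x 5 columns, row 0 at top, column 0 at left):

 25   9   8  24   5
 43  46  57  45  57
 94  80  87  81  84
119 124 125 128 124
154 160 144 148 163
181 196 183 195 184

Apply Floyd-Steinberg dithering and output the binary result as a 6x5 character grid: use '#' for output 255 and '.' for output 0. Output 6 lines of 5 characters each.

(0,0): OLD=25 → NEW=0, ERR=25
(0,1): OLD=319/16 → NEW=0, ERR=319/16
(0,2): OLD=4281/256 → NEW=0, ERR=4281/256
(0,3): OLD=128271/4096 → NEW=0, ERR=128271/4096
(0,4): OLD=1225577/65536 → NEW=0, ERR=1225577/65536
(1,0): OLD=13965/256 → NEW=0, ERR=13965/256
(1,1): OLD=165467/2048 → NEW=0, ERR=165467/2048
(1,2): OLD=6861047/65536 → NEW=0, ERR=6861047/65536
(1,3): OLD=27561899/262144 → NEW=0, ERR=27561899/262144
(1,4): OLD=464729505/4194304 → NEW=0, ERR=464729505/4194304
(2,0): OLD=4135193/32768 → NEW=0, ERR=4135193/32768
(2,1): OLD=192411683/1048576 → NEW=255, ERR=-74975197/1048576
(2,2): OLD=1899137065/16777216 → NEW=0, ERR=1899137065/16777216
(2,3): OLD=51190221163/268435456 → NEW=255, ERR=-17260820117/268435456
(2,4): OLD=416888338221/4294967296 → NEW=0, ERR=416888338221/4294967296
(3,0): OLD=2433193993/16777216 → NEW=255, ERR=-1844996087/16777216
(3,1): OLD=11093819093/134217728 → NEW=0, ERR=11093819093/134217728
(3,2): OLD=773139233719/4294967296 → NEW=255, ERR=-322077426761/4294967296
(3,3): OLD=862191191103/8589934592 → NEW=0, ERR=862191191103/8589934592
(3,4): OLD=26694305706715/137438953472 → NEW=255, ERR=-8352627428645/137438953472
(4,0): OLD=290194095591/2147483648 → NEW=255, ERR=-257414234649/2147483648
(4,1): OLD=7727776768999/68719476736 → NEW=0, ERR=7727776768999/68719476736
(4,2): OLD=213030541603945/1099511627776 → NEW=255, ERR=-67344923478935/1099511627776
(4,3): OLD=2401116552988647/17592186044416 → NEW=255, ERR=-2084890888337433/17592186044416
(4,4): OLD=27706270990521041/281474976710656 → NEW=0, ERR=27706270990521041/281474976710656
(5,0): OLD=181008657390613/1099511627776 → NEW=255, ERR=-99366807692267/1099511627776
(5,1): OLD=1518446046901247/8796093022208 → NEW=255, ERR=-724557673761793/8796093022208
(5,2): OLD=31702157614921591/281474976710656 → NEW=0, ERR=31702157614921591/281474976710656
(5,3): OLD=249801068033914745/1125899906842624 → NEW=255, ERR=-37303408210954375/1125899906842624
(5,4): OLD=3474217871224829539/18014398509481984 → NEW=255, ERR=-1119453748693076381/18014398509481984
Row 0: .....
Row 1: .....
Row 2: .#.#.
Row 3: #.#.#
Row 4: #.##.
Row 5: ##.##

Answer: .....
.....
.#.#.
#.#.#
#.##.
##.##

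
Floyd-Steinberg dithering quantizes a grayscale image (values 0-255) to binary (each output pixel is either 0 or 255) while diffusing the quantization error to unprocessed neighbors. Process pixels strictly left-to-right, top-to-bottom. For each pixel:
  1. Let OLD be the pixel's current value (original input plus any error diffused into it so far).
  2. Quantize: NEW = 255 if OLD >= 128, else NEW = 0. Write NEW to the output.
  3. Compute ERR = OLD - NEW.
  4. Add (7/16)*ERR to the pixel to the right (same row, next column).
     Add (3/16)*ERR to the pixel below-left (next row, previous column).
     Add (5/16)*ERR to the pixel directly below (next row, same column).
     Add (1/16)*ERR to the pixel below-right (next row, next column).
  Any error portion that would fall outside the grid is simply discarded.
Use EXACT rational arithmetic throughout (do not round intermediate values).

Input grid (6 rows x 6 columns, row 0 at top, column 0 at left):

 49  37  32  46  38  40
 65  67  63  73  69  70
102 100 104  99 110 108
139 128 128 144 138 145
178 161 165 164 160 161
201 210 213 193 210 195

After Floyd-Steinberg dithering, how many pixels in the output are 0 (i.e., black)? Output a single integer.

Answer: 18

Derivation:
(0,0): OLD=49 → NEW=0, ERR=49
(0,1): OLD=935/16 → NEW=0, ERR=935/16
(0,2): OLD=14737/256 → NEW=0, ERR=14737/256
(0,3): OLD=291575/4096 → NEW=0, ERR=291575/4096
(0,4): OLD=4531393/65536 → NEW=0, ERR=4531393/65536
(0,5): OLD=73662791/1048576 → NEW=0, ERR=73662791/1048576
(1,0): OLD=23365/256 → NEW=0, ERR=23365/256
(1,1): OLD=284771/2048 → NEW=255, ERR=-237469/2048
(1,2): OLD=3097247/65536 → NEW=0, ERR=3097247/65536
(1,3): OLD=34729907/262144 → NEW=255, ERR=-32116813/262144
(1,4): OLD=916500153/16777216 → NEW=0, ERR=916500153/16777216
(1,5): OLD=32259042879/268435456 → NEW=0, ERR=32259042879/268435456
(2,0): OLD=3564529/32768 → NEW=0, ERR=3564529/32768
(2,1): OLD=132039147/1048576 → NEW=0, ERR=132039147/1048576
(2,2): OLD=2409898369/16777216 → NEW=255, ERR=-1868291711/16777216
(2,3): OLD=3381041849/134217728 → NEW=0, ERR=3381041849/134217728
(2,4): OLD=656990512811/4294967296 → NEW=255, ERR=-438226147669/4294967296
(2,5): OLD=7169467923293/68719476736 → NEW=0, ERR=7169467923293/68719476736
(3,0): OLD=3298475105/16777216 → NEW=255, ERR=-979714975/16777216
(3,1): OLD=17142514509/134217728 → NEW=0, ERR=17142514509/134217728
(3,2): OLD=173593988215/1073741824 → NEW=255, ERR=-100210176905/1073741824
(3,3): OLD=5837725271461/68719476736 → NEW=0, ERR=5837725271461/68719476736
(3,4): OLD=90389043458181/549755813888 → NEW=255, ERR=-49798689083259/549755813888
(3,5): OLD=1157528434667435/8796093022208 → NEW=255, ERR=-1085475285995605/8796093022208
(4,0): OLD=394491033871/2147483648 → NEW=255, ERR=-153117296369/2147483648
(4,1): OLD=5104833385155/34359738368 → NEW=255, ERR=-3656899898685/34359738368
(4,2): OLD=124445706634841/1099511627776 → NEW=0, ERR=124445706634841/1099511627776
(4,3): OLD=3821849123794717/17592186044416 → NEW=255, ERR=-664158317531363/17592186044416
(4,4): OLD=27400703751184365/281474976710656 → NEW=0, ERR=27400703751184365/281474976710656
(4,5): OLD=717711491695015003/4503599627370496 → NEW=255, ERR=-430706413284461477/4503599627370496
(5,0): OLD=87280835185913/549755813888 → NEW=255, ERR=-52906897355527/549755813888
(5,1): OLD=2663499586723977/17592186044416 → NEW=255, ERR=-1822507854602103/17592186044416
(5,2): OLD=26643731943610739/140737488355328 → NEW=255, ERR=-9244327586997901/140737488355328
(5,3): OLD=800701688614098465/4503599627370496 → NEW=255, ERR=-347716216365378015/4503599627370496
(5,4): OLD=1678499220545069537/9007199254740992 → NEW=255, ERR=-618336589413883423/9007199254740992
(5,5): OLD=20343863936087995989/144115188075855872 → NEW=255, ERR=-16405509023255251371/144115188075855872
Output grid:
  Row 0: ......  (6 black, running=6)
  Row 1: .#.#..  (4 black, running=10)
  Row 2: ..#.#.  (4 black, running=14)
  Row 3: #.#.##  (2 black, running=16)
  Row 4: ##.#.#  (2 black, running=18)
  Row 5: ######  (0 black, running=18)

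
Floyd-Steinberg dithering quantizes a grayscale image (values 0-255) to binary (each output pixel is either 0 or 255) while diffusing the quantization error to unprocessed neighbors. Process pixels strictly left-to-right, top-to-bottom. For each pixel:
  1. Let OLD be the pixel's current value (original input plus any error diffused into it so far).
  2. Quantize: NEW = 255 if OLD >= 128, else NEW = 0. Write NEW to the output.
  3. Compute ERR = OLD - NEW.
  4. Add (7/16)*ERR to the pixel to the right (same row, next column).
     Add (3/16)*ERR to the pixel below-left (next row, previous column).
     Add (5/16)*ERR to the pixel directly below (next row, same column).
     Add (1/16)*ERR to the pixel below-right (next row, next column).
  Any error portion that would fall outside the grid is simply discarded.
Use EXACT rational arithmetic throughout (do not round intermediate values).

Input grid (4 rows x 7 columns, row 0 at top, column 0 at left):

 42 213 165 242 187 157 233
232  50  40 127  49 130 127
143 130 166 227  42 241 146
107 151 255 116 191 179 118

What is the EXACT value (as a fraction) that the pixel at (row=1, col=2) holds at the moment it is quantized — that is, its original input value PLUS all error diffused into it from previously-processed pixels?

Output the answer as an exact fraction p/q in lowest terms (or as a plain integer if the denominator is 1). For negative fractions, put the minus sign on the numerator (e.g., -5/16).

(0,0): OLD=42 → NEW=0, ERR=42
(0,1): OLD=1851/8 → NEW=255, ERR=-189/8
(0,2): OLD=19797/128 → NEW=255, ERR=-12843/128
(0,3): OLD=405715/2048 → NEW=255, ERR=-116525/2048
(0,4): OLD=5311941/32768 → NEW=255, ERR=-3043899/32768
(0,5): OLD=61005923/524288 → NEW=0, ERR=61005923/524288
(0,6): OLD=2381587125/8388608 → NEW=255, ERR=242492085/8388608
(1,0): OLD=30809/128 → NEW=255, ERR=-1831/128
(1,1): OLD=20655/1024 → NEW=0, ERR=20655/1024
(1,2): OLD=174491/32768 → NEW=0, ERR=174491/32768
Target (1,2): original=40, with diffused error = 174491/32768

Answer: 174491/32768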